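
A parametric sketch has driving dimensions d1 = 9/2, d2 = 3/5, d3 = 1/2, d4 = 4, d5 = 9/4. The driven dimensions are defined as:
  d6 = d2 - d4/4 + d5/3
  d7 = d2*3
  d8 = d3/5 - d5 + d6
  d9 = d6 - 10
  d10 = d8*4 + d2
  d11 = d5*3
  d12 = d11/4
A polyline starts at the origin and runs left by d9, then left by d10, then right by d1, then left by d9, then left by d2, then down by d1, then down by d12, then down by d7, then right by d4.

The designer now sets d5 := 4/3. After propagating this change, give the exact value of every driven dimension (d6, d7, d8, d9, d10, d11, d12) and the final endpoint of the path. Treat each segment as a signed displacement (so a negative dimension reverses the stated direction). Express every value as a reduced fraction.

d6 = 2/45
d7 = 9/5
d8 = -107/90
d9 = -448/45
d10 = -187/45
d11 = 4
d12 = 1
endpoint = (959/30, -73/10)

Apply edit: d5 := 4/3
  d6 = d2 - d4/4 + d5/3 = 2/45
  d7 = d2*3 = 9/5
  d8 = d3/5 - d5 + d6 = -107/90
  d9 = d6 - 10 = -448/45
  d10 = d8*4 + d2 = -187/45
  d11 = d5*3 = 4
  d12 = d11/4 = 1
Walk from origin (0, 0):
  seg 1: left by d9 = -448/45 → (448/45, 0)
  seg 2: left by d10 = -187/45 → (127/9, 0)
  seg 3: right by d1 = 9/2 → (335/18, 0)
  seg 4: left by d9 = -448/45 → (857/30, 0)
  seg 5: left by d2 = 3/5 → (839/30, 0)
  seg 6: down by d1 = 9/2 → (839/30, -9/2)
  seg 7: down by d12 = 1 → (839/30, -11/2)
  seg 8: down by d7 = 9/5 → (839/30, -73/10)
  seg 9: right by d4 = 4 → (959/30, -73/10)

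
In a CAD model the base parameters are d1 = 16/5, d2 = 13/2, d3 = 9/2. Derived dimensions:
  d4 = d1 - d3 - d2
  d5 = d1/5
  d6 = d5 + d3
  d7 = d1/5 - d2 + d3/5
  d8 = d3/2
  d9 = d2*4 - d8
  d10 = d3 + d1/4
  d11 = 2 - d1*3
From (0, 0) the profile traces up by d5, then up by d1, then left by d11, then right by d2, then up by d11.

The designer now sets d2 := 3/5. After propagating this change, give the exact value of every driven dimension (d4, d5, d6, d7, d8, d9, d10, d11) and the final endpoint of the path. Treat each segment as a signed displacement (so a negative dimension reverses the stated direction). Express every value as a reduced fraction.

Apply edit: d2 := 3/5
  d4 = d1 - d3 - d2 = -19/10
  d5 = d1/5 = 16/25
  d6 = d5 + d3 = 257/50
  d7 = d1/5 - d2 + d3/5 = 47/50
  d8 = d3/2 = 9/4
  d9 = d2*4 - d8 = 3/20
  d10 = d3 + d1/4 = 53/10
  d11 = 2 - d1*3 = -38/5
Walk from origin (0, 0):
  seg 1: up by d5 = 16/25 → (0, 16/25)
  seg 2: up by d1 = 16/5 → (0, 96/25)
  seg 3: left by d11 = -38/5 → (38/5, 96/25)
  seg 4: right by d2 = 3/5 → (41/5, 96/25)
  seg 5: up by d11 = -38/5 → (41/5, -94/25)

d4 = -19/10
d5 = 16/25
d6 = 257/50
d7 = 47/50
d8 = 9/4
d9 = 3/20
d10 = 53/10
d11 = -38/5
endpoint = (41/5, -94/25)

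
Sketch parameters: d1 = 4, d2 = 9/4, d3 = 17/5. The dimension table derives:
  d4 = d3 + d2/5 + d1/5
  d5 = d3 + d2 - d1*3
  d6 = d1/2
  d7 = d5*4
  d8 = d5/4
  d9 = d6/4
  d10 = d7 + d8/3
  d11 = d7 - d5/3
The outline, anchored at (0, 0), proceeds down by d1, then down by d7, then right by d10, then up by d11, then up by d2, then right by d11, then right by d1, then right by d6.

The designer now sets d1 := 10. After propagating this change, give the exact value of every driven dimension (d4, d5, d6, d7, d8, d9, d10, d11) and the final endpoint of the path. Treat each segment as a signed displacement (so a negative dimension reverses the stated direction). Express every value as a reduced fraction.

Apply edit: d1 := 10
  d4 = d3 + d2/5 + d1/5 = 117/20
  d5 = d3 + d2 - d1*3 = -487/20
  d6 = d1/2 = 5
  d7 = d5*4 = -487/5
  d8 = d5/4 = -487/80
  d9 = d6/4 = 5/4
  d10 = d7 + d8/3 = -23863/240
  d11 = d7 - d5/3 = -5357/60
Walk from origin (0, 0):
  seg 1: down by d1 = 10 → (0, -10)
  seg 2: down by d7 = -487/5 → (0, 437/5)
  seg 3: right by d10 = -23863/240 → (-23863/240, 437/5)
  seg 4: up by d11 = -5357/60 → (-23863/240, -113/60)
  seg 5: up by d2 = 9/4 → (-23863/240, 11/30)
  seg 6: right by d11 = -5357/60 → (-15097/80, 11/30)
  seg 7: right by d1 = 10 → (-14297/80, 11/30)
  seg 8: right by d6 = 5 → (-13897/80, 11/30)

d4 = 117/20
d5 = -487/20
d6 = 5
d7 = -487/5
d8 = -487/80
d9 = 5/4
d10 = -23863/240
d11 = -5357/60
endpoint = (-13897/80, 11/30)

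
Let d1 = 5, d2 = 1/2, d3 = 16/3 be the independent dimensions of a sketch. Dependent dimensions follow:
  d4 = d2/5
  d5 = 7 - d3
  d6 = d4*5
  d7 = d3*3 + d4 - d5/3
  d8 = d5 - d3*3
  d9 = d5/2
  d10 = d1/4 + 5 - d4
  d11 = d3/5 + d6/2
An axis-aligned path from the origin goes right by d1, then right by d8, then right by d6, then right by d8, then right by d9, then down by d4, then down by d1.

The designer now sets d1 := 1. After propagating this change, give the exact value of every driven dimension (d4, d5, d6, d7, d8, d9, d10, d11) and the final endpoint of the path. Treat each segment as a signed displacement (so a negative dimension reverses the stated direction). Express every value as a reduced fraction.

Apply edit: d1 := 1
  d4 = d2/5 = 1/10
  d5 = 7 - d3 = 5/3
  d6 = d4*5 = 1/2
  d7 = d3*3 + d4 - d5/3 = 1399/90
  d8 = d5 - d3*3 = -43/3
  d9 = d5/2 = 5/6
  d10 = d1/4 + 5 - d4 = 103/20
  d11 = d3/5 + d6/2 = 79/60
Walk from origin (0, 0):
  seg 1: right by d1 = 1 → (1, 0)
  seg 2: right by d8 = -43/3 → (-40/3, 0)
  seg 3: right by d6 = 1/2 → (-77/6, 0)
  seg 4: right by d8 = -43/3 → (-163/6, 0)
  seg 5: right by d9 = 5/6 → (-79/3, 0)
  seg 6: down by d4 = 1/10 → (-79/3, -1/10)
  seg 7: down by d1 = 1 → (-79/3, -11/10)

d4 = 1/10
d5 = 5/3
d6 = 1/2
d7 = 1399/90
d8 = -43/3
d9 = 5/6
d10 = 103/20
d11 = 79/60
endpoint = (-79/3, -11/10)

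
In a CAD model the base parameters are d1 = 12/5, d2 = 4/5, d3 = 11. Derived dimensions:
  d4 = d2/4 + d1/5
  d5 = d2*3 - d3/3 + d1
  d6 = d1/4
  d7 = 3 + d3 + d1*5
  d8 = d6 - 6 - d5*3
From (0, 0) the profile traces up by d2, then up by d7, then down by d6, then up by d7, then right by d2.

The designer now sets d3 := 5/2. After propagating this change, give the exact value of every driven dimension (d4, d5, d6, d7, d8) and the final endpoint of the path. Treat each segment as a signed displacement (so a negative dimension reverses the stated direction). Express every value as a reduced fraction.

d4 = 17/25
d5 = 119/30
d6 = 3/5
d7 = 35/2
d8 = -173/10
endpoint = (4/5, 176/5)

Apply edit: d3 := 5/2
  d4 = d2/4 + d1/5 = 17/25
  d5 = d2*3 - d3/3 + d1 = 119/30
  d6 = d1/4 = 3/5
  d7 = 3 + d3 + d1*5 = 35/2
  d8 = d6 - 6 - d5*3 = -173/10
Walk from origin (0, 0):
  seg 1: up by d2 = 4/5 → (0, 4/5)
  seg 2: up by d7 = 35/2 → (0, 183/10)
  seg 3: down by d6 = 3/5 → (0, 177/10)
  seg 4: up by d7 = 35/2 → (0, 176/5)
  seg 5: right by d2 = 4/5 → (4/5, 176/5)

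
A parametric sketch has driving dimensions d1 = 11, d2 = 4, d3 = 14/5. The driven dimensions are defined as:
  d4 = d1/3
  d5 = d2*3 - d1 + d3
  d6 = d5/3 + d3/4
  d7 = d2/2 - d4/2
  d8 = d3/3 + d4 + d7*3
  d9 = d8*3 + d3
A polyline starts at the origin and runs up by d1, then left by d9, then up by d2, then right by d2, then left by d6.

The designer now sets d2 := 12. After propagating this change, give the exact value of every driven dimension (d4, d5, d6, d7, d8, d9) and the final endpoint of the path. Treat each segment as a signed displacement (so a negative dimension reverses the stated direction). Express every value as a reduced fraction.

d4 = 11/3
d5 = 139/5
d6 = 299/30
d7 = 25/6
d8 = 171/10
d9 = 541/10
endpoint = (-781/15, 23)

Apply edit: d2 := 12
  d4 = d1/3 = 11/3
  d5 = d2*3 - d1 + d3 = 139/5
  d6 = d5/3 + d3/4 = 299/30
  d7 = d2/2 - d4/2 = 25/6
  d8 = d3/3 + d4 + d7*3 = 171/10
  d9 = d8*3 + d3 = 541/10
Walk from origin (0, 0):
  seg 1: up by d1 = 11 → (0, 11)
  seg 2: left by d9 = 541/10 → (-541/10, 11)
  seg 3: up by d2 = 12 → (-541/10, 23)
  seg 4: right by d2 = 12 → (-421/10, 23)
  seg 5: left by d6 = 299/30 → (-781/15, 23)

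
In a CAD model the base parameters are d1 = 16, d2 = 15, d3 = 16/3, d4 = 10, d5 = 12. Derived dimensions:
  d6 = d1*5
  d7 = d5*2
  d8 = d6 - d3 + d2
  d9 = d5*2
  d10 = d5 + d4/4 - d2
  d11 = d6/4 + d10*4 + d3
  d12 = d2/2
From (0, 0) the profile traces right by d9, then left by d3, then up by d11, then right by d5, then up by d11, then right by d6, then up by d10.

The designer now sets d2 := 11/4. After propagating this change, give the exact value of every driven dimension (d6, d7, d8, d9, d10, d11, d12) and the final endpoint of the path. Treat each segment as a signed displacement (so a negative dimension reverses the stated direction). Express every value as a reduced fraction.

Apply edit: d2 := 11/4
  d6 = d1*5 = 80
  d7 = d5*2 = 24
  d8 = d6 - d3 + d2 = 929/12
  d9 = d5*2 = 24
  d10 = d5 + d4/4 - d2 = 47/4
  d11 = d6/4 + d10*4 + d3 = 217/3
  d12 = d2/2 = 11/8
Walk from origin (0, 0):
  seg 1: right by d9 = 24 → (24, 0)
  seg 2: left by d3 = 16/3 → (56/3, 0)
  seg 3: up by d11 = 217/3 → (56/3, 217/3)
  seg 4: right by d5 = 12 → (92/3, 217/3)
  seg 5: up by d11 = 217/3 → (92/3, 434/3)
  seg 6: right by d6 = 80 → (332/3, 434/3)
  seg 7: up by d10 = 47/4 → (332/3, 1877/12)

d6 = 80
d7 = 24
d8 = 929/12
d9 = 24
d10 = 47/4
d11 = 217/3
d12 = 11/8
endpoint = (332/3, 1877/12)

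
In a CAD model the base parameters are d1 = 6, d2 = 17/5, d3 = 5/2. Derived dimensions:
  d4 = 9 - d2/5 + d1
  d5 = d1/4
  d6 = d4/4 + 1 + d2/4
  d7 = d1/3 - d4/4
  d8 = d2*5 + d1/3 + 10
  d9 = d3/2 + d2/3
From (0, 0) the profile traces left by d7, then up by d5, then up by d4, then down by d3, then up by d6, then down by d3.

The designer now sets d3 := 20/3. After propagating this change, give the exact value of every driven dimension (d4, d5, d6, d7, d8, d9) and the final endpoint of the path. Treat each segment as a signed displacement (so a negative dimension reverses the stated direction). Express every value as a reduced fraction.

Apply edit: d3 := 20/3
  d4 = 9 - d2/5 + d1 = 358/25
  d5 = d1/4 = 3/2
  d6 = d4/4 + 1 + d2/4 = 543/100
  d7 = d1/3 - d4/4 = -79/50
  d8 = d2*5 + d1/3 + 10 = 29
  d9 = d3/2 + d2/3 = 67/15
Walk from origin (0, 0):
  seg 1: left by d7 = -79/50 → (79/50, 0)
  seg 2: up by d5 = 3/2 → (79/50, 3/2)
  seg 3: up by d4 = 358/25 → (79/50, 791/50)
  seg 4: down by d3 = 20/3 → (79/50, 1373/150)
  seg 5: up by d6 = 543/100 → (79/50, 175/12)
  seg 6: down by d3 = 20/3 → (79/50, 95/12)

d4 = 358/25
d5 = 3/2
d6 = 543/100
d7 = -79/50
d8 = 29
d9 = 67/15
endpoint = (79/50, 95/12)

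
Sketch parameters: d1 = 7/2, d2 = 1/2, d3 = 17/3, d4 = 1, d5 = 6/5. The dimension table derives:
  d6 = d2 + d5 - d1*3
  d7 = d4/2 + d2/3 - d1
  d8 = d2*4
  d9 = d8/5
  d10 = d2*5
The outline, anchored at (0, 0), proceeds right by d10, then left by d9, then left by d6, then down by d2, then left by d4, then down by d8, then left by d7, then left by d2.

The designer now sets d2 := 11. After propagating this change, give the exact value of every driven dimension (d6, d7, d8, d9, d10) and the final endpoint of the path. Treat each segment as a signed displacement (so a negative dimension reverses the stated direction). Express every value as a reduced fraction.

Apply edit: d2 := 11
  d6 = d2 + d5 - d1*3 = 17/10
  d7 = d4/2 + d2/3 - d1 = 2/3
  d8 = d2*4 = 44
  d9 = d8/5 = 44/5
  d10 = d2*5 = 55
Walk from origin (0, 0):
  seg 1: right by d10 = 55 → (55, 0)
  seg 2: left by d9 = 44/5 → (231/5, 0)
  seg 3: left by d6 = 17/10 → (89/2, 0)
  seg 4: down by d2 = 11 → (89/2, -11)
  seg 5: left by d4 = 1 → (87/2, -11)
  seg 6: down by d8 = 44 → (87/2, -55)
  seg 7: left by d7 = 2/3 → (257/6, -55)
  seg 8: left by d2 = 11 → (191/6, -55)

d6 = 17/10
d7 = 2/3
d8 = 44
d9 = 44/5
d10 = 55
endpoint = (191/6, -55)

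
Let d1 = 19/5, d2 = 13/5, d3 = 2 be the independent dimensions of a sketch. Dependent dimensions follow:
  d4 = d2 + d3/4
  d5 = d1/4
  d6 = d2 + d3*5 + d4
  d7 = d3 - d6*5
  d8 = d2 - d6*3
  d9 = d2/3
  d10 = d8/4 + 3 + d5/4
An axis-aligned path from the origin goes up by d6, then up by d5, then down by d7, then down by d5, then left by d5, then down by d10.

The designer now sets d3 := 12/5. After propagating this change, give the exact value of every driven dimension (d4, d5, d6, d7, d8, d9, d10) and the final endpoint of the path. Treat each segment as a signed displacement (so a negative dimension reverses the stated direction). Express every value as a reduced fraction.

d4 = 16/5
d5 = 19/20
d6 = 89/5
d7 = -433/5
d8 = -254/5
d9 = 13/15
d10 = -757/80
endpoint = (-19/20, 9109/80)

Apply edit: d3 := 12/5
  d4 = d2 + d3/4 = 16/5
  d5 = d1/4 = 19/20
  d6 = d2 + d3*5 + d4 = 89/5
  d7 = d3 - d6*5 = -433/5
  d8 = d2 - d6*3 = -254/5
  d9 = d2/3 = 13/15
  d10 = d8/4 + 3 + d5/4 = -757/80
Walk from origin (0, 0):
  seg 1: up by d6 = 89/5 → (0, 89/5)
  seg 2: up by d5 = 19/20 → (0, 75/4)
  seg 3: down by d7 = -433/5 → (0, 2107/20)
  seg 4: down by d5 = 19/20 → (0, 522/5)
  seg 5: left by d5 = 19/20 → (-19/20, 522/5)
  seg 6: down by d10 = -757/80 → (-19/20, 9109/80)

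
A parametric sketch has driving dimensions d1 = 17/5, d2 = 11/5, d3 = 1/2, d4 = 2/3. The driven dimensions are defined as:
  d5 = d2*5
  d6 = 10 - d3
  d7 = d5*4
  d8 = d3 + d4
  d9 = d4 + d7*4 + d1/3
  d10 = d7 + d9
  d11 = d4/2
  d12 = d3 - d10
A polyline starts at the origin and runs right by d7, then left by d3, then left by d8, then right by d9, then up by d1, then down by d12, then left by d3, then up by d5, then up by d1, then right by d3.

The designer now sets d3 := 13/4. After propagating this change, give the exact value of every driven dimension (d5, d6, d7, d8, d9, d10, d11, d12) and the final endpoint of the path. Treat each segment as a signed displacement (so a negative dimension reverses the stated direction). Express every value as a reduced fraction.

d5 = 11
d6 = 27/4
d7 = 44
d8 = 47/12
d9 = 889/5
d10 = 1109/5
d11 = 1/3
d12 = -4371/20
endpoint = (6439/30, 4727/20)

Apply edit: d3 := 13/4
  d5 = d2*5 = 11
  d6 = 10 - d3 = 27/4
  d7 = d5*4 = 44
  d8 = d3 + d4 = 47/12
  d9 = d4 + d7*4 + d1/3 = 889/5
  d10 = d7 + d9 = 1109/5
  d11 = d4/2 = 1/3
  d12 = d3 - d10 = -4371/20
Walk from origin (0, 0):
  seg 1: right by d7 = 44 → (44, 0)
  seg 2: left by d3 = 13/4 → (163/4, 0)
  seg 3: left by d8 = 47/12 → (221/6, 0)
  seg 4: right by d9 = 889/5 → (6439/30, 0)
  seg 5: up by d1 = 17/5 → (6439/30, 17/5)
  seg 6: down by d12 = -4371/20 → (6439/30, 4439/20)
  seg 7: left by d3 = 13/4 → (12683/60, 4439/20)
  seg 8: up by d5 = 11 → (12683/60, 4659/20)
  seg 9: up by d1 = 17/5 → (12683/60, 4727/20)
  seg 10: right by d3 = 13/4 → (6439/30, 4727/20)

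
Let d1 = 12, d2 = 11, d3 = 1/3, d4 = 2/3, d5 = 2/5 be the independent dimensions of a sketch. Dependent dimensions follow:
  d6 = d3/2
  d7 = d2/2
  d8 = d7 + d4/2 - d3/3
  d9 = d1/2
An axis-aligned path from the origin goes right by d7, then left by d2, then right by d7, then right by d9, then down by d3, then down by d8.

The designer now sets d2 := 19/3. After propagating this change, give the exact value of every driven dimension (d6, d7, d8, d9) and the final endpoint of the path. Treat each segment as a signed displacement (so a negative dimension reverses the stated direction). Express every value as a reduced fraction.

Apply edit: d2 := 19/3
  d6 = d3/2 = 1/6
  d7 = d2/2 = 19/6
  d8 = d7 + d4/2 - d3/3 = 61/18
  d9 = d1/2 = 6
Walk from origin (0, 0):
  seg 1: right by d7 = 19/6 → (19/6, 0)
  seg 2: left by d2 = 19/3 → (-19/6, 0)
  seg 3: right by d7 = 19/6 → (0, 0)
  seg 4: right by d9 = 6 → (6, 0)
  seg 5: down by d3 = 1/3 → (6, -1/3)
  seg 6: down by d8 = 61/18 → (6, -67/18)

d6 = 1/6
d7 = 19/6
d8 = 61/18
d9 = 6
endpoint = (6, -67/18)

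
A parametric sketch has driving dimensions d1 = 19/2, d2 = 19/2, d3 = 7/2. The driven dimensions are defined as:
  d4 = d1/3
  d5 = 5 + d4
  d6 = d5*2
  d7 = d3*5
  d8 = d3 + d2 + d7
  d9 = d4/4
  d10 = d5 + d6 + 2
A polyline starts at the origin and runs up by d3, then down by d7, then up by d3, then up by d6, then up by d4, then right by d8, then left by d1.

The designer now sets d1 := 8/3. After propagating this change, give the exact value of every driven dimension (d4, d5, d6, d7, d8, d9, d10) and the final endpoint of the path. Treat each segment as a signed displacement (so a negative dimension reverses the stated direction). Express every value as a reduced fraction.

Apply edit: d1 := 8/3
  d4 = d1/3 = 8/9
  d5 = 5 + d4 = 53/9
  d6 = d5*2 = 106/9
  d7 = d3*5 = 35/2
  d8 = d3 + d2 + d7 = 61/2
  d9 = d4/4 = 2/9
  d10 = d5 + d6 + 2 = 59/3
Walk from origin (0, 0):
  seg 1: up by d3 = 7/2 → (0, 7/2)
  seg 2: down by d7 = 35/2 → (0, -14)
  seg 3: up by d3 = 7/2 → (0, -21/2)
  seg 4: up by d6 = 106/9 → (0, 23/18)
  seg 5: up by d4 = 8/9 → (0, 13/6)
  seg 6: right by d8 = 61/2 → (61/2, 13/6)
  seg 7: left by d1 = 8/3 → (167/6, 13/6)

d4 = 8/9
d5 = 53/9
d6 = 106/9
d7 = 35/2
d8 = 61/2
d9 = 2/9
d10 = 59/3
endpoint = (167/6, 13/6)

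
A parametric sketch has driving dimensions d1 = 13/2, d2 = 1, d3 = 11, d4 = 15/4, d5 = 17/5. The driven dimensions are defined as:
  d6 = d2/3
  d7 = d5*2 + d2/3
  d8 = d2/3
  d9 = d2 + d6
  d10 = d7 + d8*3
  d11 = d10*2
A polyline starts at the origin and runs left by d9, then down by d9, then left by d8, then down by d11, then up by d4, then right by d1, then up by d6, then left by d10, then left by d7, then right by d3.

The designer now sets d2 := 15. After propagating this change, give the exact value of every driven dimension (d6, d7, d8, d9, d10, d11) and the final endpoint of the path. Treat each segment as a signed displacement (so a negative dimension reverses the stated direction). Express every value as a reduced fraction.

d6 = 5
d7 = 59/5
d8 = 5
d9 = 20
d10 = 134/5
d11 = 268/5
endpoint = (-461/10, -1297/20)

Apply edit: d2 := 15
  d6 = d2/3 = 5
  d7 = d5*2 + d2/3 = 59/5
  d8 = d2/3 = 5
  d9 = d2 + d6 = 20
  d10 = d7 + d8*3 = 134/5
  d11 = d10*2 = 268/5
Walk from origin (0, 0):
  seg 1: left by d9 = 20 → (-20, 0)
  seg 2: down by d9 = 20 → (-20, -20)
  seg 3: left by d8 = 5 → (-25, -20)
  seg 4: down by d11 = 268/5 → (-25, -368/5)
  seg 5: up by d4 = 15/4 → (-25, -1397/20)
  seg 6: right by d1 = 13/2 → (-37/2, -1397/20)
  seg 7: up by d6 = 5 → (-37/2, -1297/20)
  seg 8: left by d10 = 134/5 → (-453/10, -1297/20)
  seg 9: left by d7 = 59/5 → (-571/10, -1297/20)
  seg 10: right by d3 = 11 → (-461/10, -1297/20)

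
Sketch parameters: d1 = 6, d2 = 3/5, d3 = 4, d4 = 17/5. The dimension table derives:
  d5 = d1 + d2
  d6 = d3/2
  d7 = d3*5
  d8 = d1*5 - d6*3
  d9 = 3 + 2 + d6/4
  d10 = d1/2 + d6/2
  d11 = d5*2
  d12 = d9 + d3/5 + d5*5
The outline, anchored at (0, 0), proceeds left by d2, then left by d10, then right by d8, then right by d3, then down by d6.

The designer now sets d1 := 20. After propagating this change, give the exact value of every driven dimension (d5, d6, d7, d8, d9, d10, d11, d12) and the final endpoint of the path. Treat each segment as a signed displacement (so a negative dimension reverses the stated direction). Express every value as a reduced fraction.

d5 = 103/5
d6 = 2
d7 = 20
d8 = 94
d9 = 11/2
d10 = 11
d11 = 206/5
d12 = 1093/10
endpoint = (432/5, -2)

Apply edit: d1 := 20
  d5 = d1 + d2 = 103/5
  d6 = d3/2 = 2
  d7 = d3*5 = 20
  d8 = d1*5 - d6*3 = 94
  d9 = 3 + 2 + d6/4 = 11/2
  d10 = d1/2 + d6/2 = 11
  d11 = d5*2 = 206/5
  d12 = d9 + d3/5 + d5*5 = 1093/10
Walk from origin (0, 0):
  seg 1: left by d2 = 3/5 → (-3/5, 0)
  seg 2: left by d10 = 11 → (-58/5, 0)
  seg 3: right by d8 = 94 → (412/5, 0)
  seg 4: right by d3 = 4 → (432/5, 0)
  seg 5: down by d6 = 2 → (432/5, -2)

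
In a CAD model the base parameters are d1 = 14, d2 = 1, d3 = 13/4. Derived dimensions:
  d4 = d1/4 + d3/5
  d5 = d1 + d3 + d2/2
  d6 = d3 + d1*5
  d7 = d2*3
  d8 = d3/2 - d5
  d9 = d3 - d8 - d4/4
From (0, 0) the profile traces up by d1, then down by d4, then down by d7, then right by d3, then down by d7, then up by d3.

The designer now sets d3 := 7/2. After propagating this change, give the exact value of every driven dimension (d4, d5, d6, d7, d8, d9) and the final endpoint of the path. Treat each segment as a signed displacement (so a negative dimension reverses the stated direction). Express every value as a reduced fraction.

d4 = 21/5
d5 = 18
d6 = 147/2
d7 = 3
d8 = -65/4
d9 = 187/10
endpoint = (7/2, 73/10)

Apply edit: d3 := 7/2
  d4 = d1/4 + d3/5 = 21/5
  d5 = d1 + d3 + d2/2 = 18
  d6 = d3 + d1*5 = 147/2
  d7 = d2*3 = 3
  d8 = d3/2 - d5 = -65/4
  d9 = d3 - d8 - d4/4 = 187/10
Walk from origin (0, 0):
  seg 1: up by d1 = 14 → (0, 14)
  seg 2: down by d4 = 21/5 → (0, 49/5)
  seg 3: down by d7 = 3 → (0, 34/5)
  seg 4: right by d3 = 7/2 → (7/2, 34/5)
  seg 5: down by d7 = 3 → (7/2, 19/5)
  seg 6: up by d3 = 7/2 → (7/2, 73/10)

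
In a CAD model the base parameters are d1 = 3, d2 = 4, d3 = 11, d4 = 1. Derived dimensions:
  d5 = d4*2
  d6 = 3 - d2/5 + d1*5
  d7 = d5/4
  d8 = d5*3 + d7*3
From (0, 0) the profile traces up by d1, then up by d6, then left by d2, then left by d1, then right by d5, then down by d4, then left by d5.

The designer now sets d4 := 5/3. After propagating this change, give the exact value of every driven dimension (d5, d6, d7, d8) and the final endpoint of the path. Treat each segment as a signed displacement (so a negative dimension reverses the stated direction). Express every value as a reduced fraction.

d5 = 10/3
d6 = 86/5
d7 = 5/6
d8 = 25/2
endpoint = (-7, 278/15)

Apply edit: d4 := 5/3
  d5 = d4*2 = 10/3
  d6 = 3 - d2/5 + d1*5 = 86/5
  d7 = d5/4 = 5/6
  d8 = d5*3 + d7*3 = 25/2
Walk from origin (0, 0):
  seg 1: up by d1 = 3 → (0, 3)
  seg 2: up by d6 = 86/5 → (0, 101/5)
  seg 3: left by d2 = 4 → (-4, 101/5)
  seg 4: left by d1 = 3 → (-7, 101/5)
  seg 5: right by d5 = 10/3 → (-11/3, 101/5)
  seg 6: down by d4 = 5/3 → (-11/3, 278/15)
  seg 7: left by d5 = 10/3 → (-7, 278/15)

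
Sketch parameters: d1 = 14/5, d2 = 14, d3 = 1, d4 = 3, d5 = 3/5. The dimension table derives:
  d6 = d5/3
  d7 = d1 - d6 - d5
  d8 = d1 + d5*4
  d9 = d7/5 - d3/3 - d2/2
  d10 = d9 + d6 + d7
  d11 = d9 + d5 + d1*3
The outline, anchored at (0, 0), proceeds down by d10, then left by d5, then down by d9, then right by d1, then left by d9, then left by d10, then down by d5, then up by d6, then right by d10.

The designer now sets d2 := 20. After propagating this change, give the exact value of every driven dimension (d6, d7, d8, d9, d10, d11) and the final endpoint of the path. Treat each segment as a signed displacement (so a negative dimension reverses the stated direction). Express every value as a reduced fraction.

Apply edit: d2 := 20
  d6 = d5/3 = 1/5
  d7 = d1 - d6 - d5 = 2
  d8 = d1 + d5*4 = 26/5
  d9 = d7/5 - d3/3 - d2/2 = -149/15
  d10 = d9 + d6 + d7 = -116/15
  d11 = d9 + d5 + d1*3 = -14/15
Walk from origin (0, 0):
  seg 1: down by d10 = -116/15 → (0, 116/15)
  seg 2: left by d5 = 3/5 → (-3/5, 116/15)
  seg 3: down by d9 = -149/15 → (-3/5, 53/3)
  seg 4: right by d1 = 14/5 → (11/5, 53/3)
  seg 5: left by d9 = -149/15 → (182/15, 53/3)
  seg 6: left by d10 = -116/15 → (298/15, 53/3)
  seg 7: down by d5 = 3/5 → (298/15, 256/15)
  seg 8: up by d6 = 1/5 → (298/15, 259/15)
  seg 9: right by d10 = -116/15 → (182/15, 259/15)

d6 = 1/5
d7 = 2
d8 = 26/5
d9 = -149/15
d10 = -116/15
d11 = -14/15
endpoint = (182/15, 259/15)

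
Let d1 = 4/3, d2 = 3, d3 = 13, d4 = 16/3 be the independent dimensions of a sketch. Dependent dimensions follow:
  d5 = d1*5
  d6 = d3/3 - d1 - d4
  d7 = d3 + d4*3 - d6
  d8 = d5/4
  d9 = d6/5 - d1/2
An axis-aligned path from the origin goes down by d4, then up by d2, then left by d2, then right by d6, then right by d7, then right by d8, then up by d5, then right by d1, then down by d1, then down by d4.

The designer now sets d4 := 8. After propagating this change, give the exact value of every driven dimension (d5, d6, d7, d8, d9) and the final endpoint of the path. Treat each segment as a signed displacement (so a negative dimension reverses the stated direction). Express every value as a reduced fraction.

d5 = 20/3
d6 = -5
d7 = 42
d8 = 5/3
d9 = -5/3
endpoint = (37, -23/3)

Apply edit: d4 := 8
  d5 = d1*5 = 20/3
  d6 = d3/3 - d1 - d4 = -5
  d7 = d3 + d4*3 - d6 = 42
  d8 = d5/4 = 5/3
  d9 = d6/5 - d1/2 = -5/3
Walk from origin (0, 0):
  seg 1: down by d4 = 8 → (0, -8)
  seg 2: up by d2 = 3 → (0, -5)
  seg 3: left by d2 = 3 → (-3, -5)
  seg 4: right by d6 = -5 → (-8, -5)
  seg 5: right by d7 = 42 → (34, -5)
  seg 6: right by d8 = 5/3 → (107/3, -5)
  seg 7: up by d5 = 20/3 → (107/3, 5/3)
  seg 8: right by d1 = 4/3 → (37, 5/3)
  seg 9: down by d1 = 4/3 → (37, 1/3)
  seg 10: down by d4 = 8 → (37, -23/3)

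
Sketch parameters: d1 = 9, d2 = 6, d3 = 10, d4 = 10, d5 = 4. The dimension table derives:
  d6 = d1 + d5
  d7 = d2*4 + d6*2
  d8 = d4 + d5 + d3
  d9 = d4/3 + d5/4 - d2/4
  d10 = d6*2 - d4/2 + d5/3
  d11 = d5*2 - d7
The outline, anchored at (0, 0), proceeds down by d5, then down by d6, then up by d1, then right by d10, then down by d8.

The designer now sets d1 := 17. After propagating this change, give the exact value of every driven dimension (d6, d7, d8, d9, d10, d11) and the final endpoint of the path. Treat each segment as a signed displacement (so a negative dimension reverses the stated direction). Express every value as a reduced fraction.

Apply edit: d1 := 17
  d6 = d1 + d5 = 21
  d7 = d2*4 + d6*2 = 66
  d8 = d4 + d5 + d3 = 24
  d9 = d4/3 + d5/4 - d2/4 = 17/6
  d10 = d6*2 - d4/2 + d5/3 = 115/3
  d11 = d5*2 - d7 = -58
Walk from origin (0, 0):
  seg 1: down by d5 = 4 → (0, -4)
  seg 2: down by d6 = 21 → (0, -25)
  seg 3: up by d1 = 17 → (0, -8)
  seg 4: right by d10 = 115/3 → (115/3, -8)
  seg 5: down by d8 = 24 → (115/3, -32)

d6 = 21
d7 = 66
d8 = 24
d9 = 17/6
d10 = 115/3
d11 = -58
endpoint = (115/3, -32)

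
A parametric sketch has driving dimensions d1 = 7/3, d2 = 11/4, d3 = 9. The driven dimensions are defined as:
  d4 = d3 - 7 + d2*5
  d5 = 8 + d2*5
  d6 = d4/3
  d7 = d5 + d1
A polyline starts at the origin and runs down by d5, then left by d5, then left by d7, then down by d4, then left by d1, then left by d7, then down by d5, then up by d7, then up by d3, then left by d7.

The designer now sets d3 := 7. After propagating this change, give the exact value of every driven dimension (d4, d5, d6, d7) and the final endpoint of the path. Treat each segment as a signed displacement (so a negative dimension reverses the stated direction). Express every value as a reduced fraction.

Apply edit: d3 := 7
  d4 = d3 - 7 + d2*5 = 55/4
  d5 = 8 + d2*5 = 87/4
  d6 = d4/3 = 55/12
  d7 = d5 + d1 = 289/12
Walk from origin (0, 0):
  seg 1: down by d5 = 87/4 → (0, -87/4)
  seg 2: left by d5 = 87/4 → (-87/4, -87/4)
  seg 3: left by d7 = 289/12 → (-275/6, -87/4)
  seg 4: down by d4 = 55/4 → (-275/6, -71/2)
  seg 5: left by d1 = 7/3 → (-289/6, -71/2)
  seg 6: left by d7 = 289/12 → (-289/4, -71/2)
  seg 7: down by d5 = 87/4 → (-289/4, -229/4)
  seg 8: up by d7 = 289/12 → (-289/4, -199/6)
  seg 9: up by d3 = 7 → (-289/4, -157/6)
  seg 10: left by d7 = 289/12 → (-289/3, -157/6)

d4 = 55/4
d5 = 87/4
d6 = 55/12
d7 = 289/12
endpoint = (-289/3, -157/6)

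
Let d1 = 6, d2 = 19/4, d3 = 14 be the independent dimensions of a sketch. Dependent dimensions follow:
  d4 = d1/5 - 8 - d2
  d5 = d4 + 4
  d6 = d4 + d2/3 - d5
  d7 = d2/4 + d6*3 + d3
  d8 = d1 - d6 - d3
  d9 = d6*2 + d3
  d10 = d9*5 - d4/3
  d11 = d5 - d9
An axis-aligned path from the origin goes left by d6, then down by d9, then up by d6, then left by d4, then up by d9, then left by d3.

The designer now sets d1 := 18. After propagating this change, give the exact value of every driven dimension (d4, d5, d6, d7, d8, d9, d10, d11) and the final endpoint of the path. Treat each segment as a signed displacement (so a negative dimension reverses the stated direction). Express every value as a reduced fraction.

Apply edit: d1 := 18
  d4 = d1/5 - 8 - d2 = -183/20
  d5 = d4 + 4 = -103/20
  d6 = d4 + d2/3 - d5 = -29/12
  d7 = d2/4 + d6*3 + d3 = 127/16
  d8 = d1 - d6 - d3 = 77/12
  d9 = d6*2 + d3 = 55/6
  d10 = d9*5 - d4/3 = 2933/60
  d11 = d5 - d9 = -859/60
Walk from origin (0, 0):
  seg 1: left by d6 = -29/12 → (29/12, 0)
  seg 2: down by d9 = 55/6 → (29/12, -55/6)
  seg 3: up by d6 = -29/12 → (29/12, -139/12)
  seg 4: left by d4 = -183/20 → (347/30, -139/12)
  seg 5: up by d9 = 55/6 → (347/30, -29/12)
  seg 6: left by d3 = 14 → (-73/30, -29/12)

d4 = -183/20
d5 = -103/20
d6 = -29/12
d7 = 127/16
d8 = 77/12
d9 = 55/6
d10 = 2933/60
d11 = -859/60
endpoint = (-73/30, -29/12)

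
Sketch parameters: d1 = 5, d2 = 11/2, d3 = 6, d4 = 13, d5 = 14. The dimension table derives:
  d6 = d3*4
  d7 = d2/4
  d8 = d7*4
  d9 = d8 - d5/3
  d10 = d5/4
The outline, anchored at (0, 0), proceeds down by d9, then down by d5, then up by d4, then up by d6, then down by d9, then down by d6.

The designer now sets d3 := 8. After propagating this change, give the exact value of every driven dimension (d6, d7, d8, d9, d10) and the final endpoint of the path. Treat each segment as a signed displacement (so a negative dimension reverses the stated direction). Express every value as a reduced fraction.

d6 = 32
d7 = 11/8
d8 = 11/2
d9 = 5/6
d10 = 7/2
endpoint = (0, -8/3)

Apply edit: d3 := 8
  d6 = d3*4 = 32
  d7 = d2/4 = 11/8
  d8 = d7*4 = 11/2
  d9 = d8 - d5/3 = 5/6
  d10 = d5/4 = 7/2
Walk from origin (0, 0):
  seg 1: down by d9 = 5/6 → (0, -5/6)
  seg 2: down by d5 = 14 → (0, -89/6)
  seg 3: up by d4 = 13 → (0, -11/6)
  seg 4: up by d6 = 32 → (0, 181/6)
  seg 5: down by d9 = 5/6 → (0, 88/3)
  seg 6: down by d6 = 32 → (0, -8/3)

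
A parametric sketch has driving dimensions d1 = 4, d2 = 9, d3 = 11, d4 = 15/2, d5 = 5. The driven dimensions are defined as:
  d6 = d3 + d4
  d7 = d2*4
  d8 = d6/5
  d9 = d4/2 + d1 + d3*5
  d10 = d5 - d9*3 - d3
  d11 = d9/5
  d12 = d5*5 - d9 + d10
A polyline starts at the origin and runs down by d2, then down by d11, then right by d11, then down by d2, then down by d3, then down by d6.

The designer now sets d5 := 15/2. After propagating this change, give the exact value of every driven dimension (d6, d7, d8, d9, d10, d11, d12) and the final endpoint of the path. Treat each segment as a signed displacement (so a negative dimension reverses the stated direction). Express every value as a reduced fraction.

Apply edit: d5 := 15/2
  d6 = d3 + d4 = 37/2
  d7 = d2*4 = 36
  d8 = d6/5 = 37/10
  d9 = d4/2 + d1 + d3*5 = 251/4
  d10 = d5 - d9*3 - d3 = -767/4
  d11 = d9/5 = 251/20
  d12 = d5*5 - d9 + d10 = -217
Walk from origin (0, 0):
  seg 1: down by d2 = 9 → (0, -9)
  seg 2: down by d11 = 251/20 → (0, -431/20)
  seg 3: right by d11 = 251/20 → (251/20, -431/20)
  seg 4: down by d2 = 9 → (251/20, -611/20)
  seg 5: down by d3 = 11 → (251/20, -831/20)
  seg 6: down by d6 = 37/2 → (251/20, -1201/20)

d6 = 37/2
d7 = 36
d8 = 37/10
d9 = 251/4
d10 = -767/4
d11 = 251/20
d12 = -217
endpoint = (251/20, -1201/20)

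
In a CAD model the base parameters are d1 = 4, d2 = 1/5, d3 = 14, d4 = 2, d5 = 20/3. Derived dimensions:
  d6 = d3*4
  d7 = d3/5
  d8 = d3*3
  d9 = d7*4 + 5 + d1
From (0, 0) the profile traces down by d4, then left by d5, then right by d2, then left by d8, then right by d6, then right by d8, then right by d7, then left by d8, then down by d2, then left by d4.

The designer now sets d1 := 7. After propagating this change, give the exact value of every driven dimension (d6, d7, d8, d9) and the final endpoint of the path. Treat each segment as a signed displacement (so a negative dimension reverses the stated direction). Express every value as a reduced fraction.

d6 = 56
d7 = 14/5
d8 = 42
d9 = 116/5
endpoint = (25/3, -11/5)

Apply edit: d1 := 7
  d6 = d3*4 = 56
  d7 = d3/5 = 14/5
  d8 = d3*3 = 42
  d9 = d7*4 + 5 + d1 = 116/5
Walk from origin (0, 0):
  seg 1: down by d4 = 2 → (0, -2)
  seg 2: left by d5 = 20/3 → (-20/3, -2)
  seg 3: right by d2 = 1/5 → (-97/15, -2)
  seg 4: left by d8 = 42 → (-727/15, -2)
  seg 5: right by d6 = 56 → (113/15, -2)
  seg 6: right by d8 = 42 → (743/15, -2)
  seg 7: right by d7 = 14/5 → (157/3, -2)
  seg 8: left by d8 = 42 → (31/3, -2)
  seg 9: down by d2 = 1/5 → (31/3, -11/5)
  seg 10: left by d4 = 2 → (25/3, -11/5)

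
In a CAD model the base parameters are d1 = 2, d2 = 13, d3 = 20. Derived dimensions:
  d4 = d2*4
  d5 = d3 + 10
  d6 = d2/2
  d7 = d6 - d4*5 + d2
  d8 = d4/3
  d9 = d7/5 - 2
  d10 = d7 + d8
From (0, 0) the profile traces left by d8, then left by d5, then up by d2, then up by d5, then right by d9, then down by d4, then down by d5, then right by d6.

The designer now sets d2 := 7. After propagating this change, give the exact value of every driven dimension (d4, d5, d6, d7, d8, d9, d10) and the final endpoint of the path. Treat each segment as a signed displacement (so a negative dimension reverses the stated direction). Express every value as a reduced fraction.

Apply edit: d2 := 7
  d4 = d2*4 = 28
  d5 = d3 + 10 = 30
  d6 = d2/2 = 7/2
  d7 = d6 - d4*5 + d2 = -259/2
  d8 = d4/3 = 28/3
  d9 = d7/5 - 2 = -279/10
  d10 = d7 + d8 = -721/6
Walk from origin (0, 0):
  seg 1: left by d8 = 28/3 → (-28/3, 0)
  seg 2: left by d5 = 30 → (-118/3, 0)
  seg 3: up by d2 = 7 → (-118/3, 7)
  seg 4: up by d5 = 30 → (-118/3, 37)
  seg 5: right by d9 = -279/10 → (-2017/30, 37)
  seg 6: down by d4 = 28 → (-2017/30, 9)
  seg 7: down by d5 = 30 → (-2017/30, -21)
  seg 8: right by d6 = 7/2 → (-956/15, -21)

d4 = 28
d5 = 30
d6 = 7/2
d7 = -259/2
d8 = 28/3
d9 = -279/10
d10 = -721/6
endpoint = (-956/15, -21)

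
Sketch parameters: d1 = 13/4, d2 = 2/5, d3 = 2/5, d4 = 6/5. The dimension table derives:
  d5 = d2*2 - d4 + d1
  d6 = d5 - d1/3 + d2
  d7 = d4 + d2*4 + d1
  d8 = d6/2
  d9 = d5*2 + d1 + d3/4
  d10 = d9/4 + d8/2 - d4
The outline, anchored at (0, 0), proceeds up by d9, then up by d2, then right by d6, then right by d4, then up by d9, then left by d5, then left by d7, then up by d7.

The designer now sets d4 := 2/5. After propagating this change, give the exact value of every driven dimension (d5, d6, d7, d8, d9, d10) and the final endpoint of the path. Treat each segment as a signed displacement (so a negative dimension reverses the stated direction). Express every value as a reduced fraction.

d5 = 73/20
d6 = 89/30
d7 = 21/4
d8 = 89/60
d9 = 213/20
d10 = 721/240
endpoint = (-83/15, 539/20)

Apply edit: d4 := 2/5
  d5 = d2*2 - d4 + d1 = 73/20
  d6 = d5 - d1/3 + d2 = 89/30
  d7 = d4 + d2*4 + d1 = 21/4
  d8 = d6/2 = 89/60
  d9 = d5*2 + d1 + d3/4 = 213/20
  d10 = d9/4 + d8/2 - d4 = 721/240
Walk from origin (0, 0):
  seg 1: up by d9 = 213/20 → (0, 213/20)
  seg 2: up by d2 = 2/5 → (0, 221/20)
  seg 3: right by d6 = 89/30 → (89/30, 221/20)
  seg 4: right by d4 = 2/5 → (101/30, 221/20)
  seg 5: up by d9 = 213/20 → (101/30, 217/10)
  seg 6: left by d5 = 73/20 → (-17/60, 217/10)
  seg 7: left by d7 = 21/4 → (-83/15, 217/10)
  seg 8: up by d7 = 21/4 → (-83/15, 539/20)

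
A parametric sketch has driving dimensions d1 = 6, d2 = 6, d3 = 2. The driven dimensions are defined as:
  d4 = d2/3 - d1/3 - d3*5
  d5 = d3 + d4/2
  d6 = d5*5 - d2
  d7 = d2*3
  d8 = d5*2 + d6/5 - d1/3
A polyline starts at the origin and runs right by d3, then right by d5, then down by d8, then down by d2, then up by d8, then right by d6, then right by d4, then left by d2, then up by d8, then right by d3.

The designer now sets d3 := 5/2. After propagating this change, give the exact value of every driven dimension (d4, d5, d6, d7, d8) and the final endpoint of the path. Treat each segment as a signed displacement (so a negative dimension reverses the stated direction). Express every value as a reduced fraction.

Apply edit: d3 := 5/2
  d4 = d2/3 - d1/3 - d3*5 = -25/2
  d5 = d3 + d4/2 = -15/4
  d6 = d5*5 - d2 = -99/4
  d7 = d2*3 = 18
  d8 = d5*2 + d6/5 - d1/3 = -289/20
Walk from origin (0, 0):
  seg 1: right by d3 = 5/2 → (5/2, 0)
  seg 2: right by d5 = -15/4 → (-5/4, 0)
  seg 3: down by d8 = -289/20 → (-5/4, 289/20)
  seg 4: down by d2 = 6 → (-5/4, 169/20)
  seg 5: up by d8 = -289/20 → (-5/4, -6)
  seg 6: right by d6 = -99/4 → (-26, -6)
  seg 7: right by d4 = -25/2 → (-77/2, -6)
  seg 8: left by d2 = 6 → (-89/2, -6)
  seg 9: up by d8 = -289/20 → (-89/2, -409/20)
  seg 10: right by d3 = 5/2 → (-42, -409/20)

d4 = -25/2
d5 = -15/4
d6 = -99/4
d7 = 18
d8 = -289/20
endpoint = (-42, -409/20)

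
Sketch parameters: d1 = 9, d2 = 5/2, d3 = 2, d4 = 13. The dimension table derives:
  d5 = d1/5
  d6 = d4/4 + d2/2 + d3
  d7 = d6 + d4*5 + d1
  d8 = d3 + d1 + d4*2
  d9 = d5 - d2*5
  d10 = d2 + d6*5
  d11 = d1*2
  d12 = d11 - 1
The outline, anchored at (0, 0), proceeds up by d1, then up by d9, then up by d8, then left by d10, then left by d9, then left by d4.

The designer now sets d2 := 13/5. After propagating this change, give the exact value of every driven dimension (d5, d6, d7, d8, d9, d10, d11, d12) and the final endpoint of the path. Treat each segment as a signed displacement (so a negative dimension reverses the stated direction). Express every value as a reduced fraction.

d5 = 9/5
d6 = 131/20
d7 = 1611/20
d8 = 37
d9 = -56/5
d10 = 707/20
d11 = 18
d12 = 17
endpoint = (-743/20, 174/5)

Apply edit: d2 := 13/5
  d5 = d1/5 = 9/5
  d6 = d4/4 + d2/2 + d3 = 131/20
  d7 = d6 + d4*5 + d1 = 1611/20
  d8 = d3 + d1 + d4*2 = 37
  d9 = d5 - d2*5 = -56/5
  d10 = d2 + d6*5 = 707/20
  d11 = d1*2 = 18
  d12 = d11 - 1 = 17
Walk from origin (0, 0):
  seg 1: up by d1 = 9 → (0, 9)
  seg 2: up by d9 = -56/5 → (0, -11/5)
  seg 3: up by d8 = 37 → (0, 174/5)
  seg 4: left by d10 = 707/20 → (-707/20, 174/5)
  seg 5: left by d9 = -56/5 → (-483/20, 174/5)
  seg 6: left by d4 = 13 → (-743/20, 174/5)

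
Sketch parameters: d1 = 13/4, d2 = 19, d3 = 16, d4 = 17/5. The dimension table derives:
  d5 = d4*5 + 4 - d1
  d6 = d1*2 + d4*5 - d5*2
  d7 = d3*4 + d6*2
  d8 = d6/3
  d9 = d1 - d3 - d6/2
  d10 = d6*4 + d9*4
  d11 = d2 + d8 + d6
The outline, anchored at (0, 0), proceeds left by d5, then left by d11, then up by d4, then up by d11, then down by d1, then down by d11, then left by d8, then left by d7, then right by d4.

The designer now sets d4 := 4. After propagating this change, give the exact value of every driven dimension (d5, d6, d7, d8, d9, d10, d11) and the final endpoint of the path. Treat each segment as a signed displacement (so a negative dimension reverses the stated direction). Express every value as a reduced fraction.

Apply edit: d4 := 4
  d5 = d4*5 + 4 - d1 = 83/4
  d6 = d1*2 + d4*5 - d5*2 = -15
  d7 = d3*4 + d6*2 = 34
  d8 = d6/3 = -5
  d9 = d1 - d3 - d6/2 = -21/4
  d10 = d6*4 + d9*4 = -81
  d11 = d2 + d8 + d6 = -1
Walk from origin (0, 0):
  seg 1: left by d5 = 83/4 → (-83/4, 0)
  seg 2: left by d11 = -1 → (-79/4, 0)
  seg 3: up by d4 = 4 → (-79/4, 4)
  seg 4: up by d11 = -1 → (-79/4, 3)
  seg 5: down by d1 = 13/4 → (-79/4, -1/4)
  seg 6: down by d11 = -1 → (-79/4, 3/4)
  seg 7: left by d8 = -5 → (-59/4, 3/4)
  seg 8: left by d7 = 34 → (-195/4, 3/4)
  seg 9: right by d4 = 4 → (-179/4, 3/4)

d5 = 83/4
d6 = -15
d7 = 34
d8 = -5
d9 = -21/4
d10 = -81
d11 = -1
endpoint = (-179/4, 3/4)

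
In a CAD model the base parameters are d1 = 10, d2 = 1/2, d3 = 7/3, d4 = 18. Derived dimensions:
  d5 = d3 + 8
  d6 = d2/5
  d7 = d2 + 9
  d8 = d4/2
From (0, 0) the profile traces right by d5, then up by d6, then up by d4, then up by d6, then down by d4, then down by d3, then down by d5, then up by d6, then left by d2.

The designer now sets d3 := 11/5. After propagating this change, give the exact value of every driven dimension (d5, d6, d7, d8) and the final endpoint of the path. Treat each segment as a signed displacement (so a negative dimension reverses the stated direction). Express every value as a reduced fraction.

Apply edit: d3 := 11/5
  d5 = d3 + 8 = 51/5
  d6 = d2/5 = 1/10
  d7 = d2 + 9 = 19/2
  d8 = d4/2 = 9
Walk from origin (0, 0):
  seg 1: right by d5 = 51/5 → (51/5, 0)
  seg 2: up by d6 = 1/10 → (51/5, 1/10)
  seg 3: up by d4 = 18 → (51/5, 181/10)
  seg 4: up by d6 = 1/10 → (51/5, 91/5)
  seg 5: down by d4 = 18 → (51/5, 1/5)
  seg 6: down by d3 = 11/5 → (51/5, -2)
  seg 7: down by d5 = 51/5 → (51/5, -61/5)
  seg 8: up by d6 = 1/10 → (51/5, -121/10)
  seg 9: left by d2 = 1/2 → (97/10, -121/10)

d5 = 51/5
d6 = 1/10
d7 = 19/2
d8 = 9
endpoint = (97/10, -121/10)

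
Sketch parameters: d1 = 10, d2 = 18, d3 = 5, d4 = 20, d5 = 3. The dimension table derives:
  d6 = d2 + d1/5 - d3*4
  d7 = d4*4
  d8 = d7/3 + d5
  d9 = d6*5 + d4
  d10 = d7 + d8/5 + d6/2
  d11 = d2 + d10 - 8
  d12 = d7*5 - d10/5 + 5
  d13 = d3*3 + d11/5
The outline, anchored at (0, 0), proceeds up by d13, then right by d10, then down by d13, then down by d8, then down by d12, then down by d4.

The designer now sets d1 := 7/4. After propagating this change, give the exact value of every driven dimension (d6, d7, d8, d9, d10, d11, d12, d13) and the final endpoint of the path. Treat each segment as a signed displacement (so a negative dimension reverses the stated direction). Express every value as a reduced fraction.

d6 = -33/20
d7 = 80
d8 = 89/3
d9 = 47/4
d10 = 10213/120
d11 = 11413/120
d12 = 232787/600
d13 = 20413/600
endpoint = (10213/120, -87529/200)

Apply edit: d1 := 7/4
  d6 = d2 + d1/5 - d3*4 = -33/20
  d7 = d4*4 = 80
  d8 = d7/3 + d5 = 89/3
  d9 = d6*5 + d4 = 47/4
  d10 = d7 + d8/5 + d6/2 = 10213/120
  d11 = d2 + d10 - 8 = 11413/120
  d12 = d7*5 - d10/5 + 5 = 232787/600
  d13 = d3*3 + d11/5 = 20413/600
Walk from origin (0, 0):
  seg 1: up by d13 = 20413/600 → (0, 20413/600)
  seg 2: right by d10 = 10213/120 → (10213/120, 20413/600)
  seg 3: down by d13 = 20413/600 → (10213/120, 0)
  seg 4: down by d8 = 89/3 → (10213/120, -89/3)
  seg 5: down by d12 = 232787/600 → (10213/120, -83529/200)
  seg 6: down by d4 = 20 → (10213/120, -87529/200)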